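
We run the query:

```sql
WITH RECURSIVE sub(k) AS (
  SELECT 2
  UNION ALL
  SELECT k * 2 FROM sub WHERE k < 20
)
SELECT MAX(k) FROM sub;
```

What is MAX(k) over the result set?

Base: k=2.
Iteration 1: 2 < 20 holds -> k = 2 * 2 = 4.
Iteration 2: 4 < 20 holds -> k = 4 * 2 = 8.
Iteration 3: 8 < 20 holds -> k = 8 * 2 = 16.
Iteration 4: 16 < 20 holds -> k = 16 * 2 = 32.
Iteration 5: 32 < 20 fails; recursion stops.
k values: 2, 4, 8, 16, 32; the maximum is 32.

32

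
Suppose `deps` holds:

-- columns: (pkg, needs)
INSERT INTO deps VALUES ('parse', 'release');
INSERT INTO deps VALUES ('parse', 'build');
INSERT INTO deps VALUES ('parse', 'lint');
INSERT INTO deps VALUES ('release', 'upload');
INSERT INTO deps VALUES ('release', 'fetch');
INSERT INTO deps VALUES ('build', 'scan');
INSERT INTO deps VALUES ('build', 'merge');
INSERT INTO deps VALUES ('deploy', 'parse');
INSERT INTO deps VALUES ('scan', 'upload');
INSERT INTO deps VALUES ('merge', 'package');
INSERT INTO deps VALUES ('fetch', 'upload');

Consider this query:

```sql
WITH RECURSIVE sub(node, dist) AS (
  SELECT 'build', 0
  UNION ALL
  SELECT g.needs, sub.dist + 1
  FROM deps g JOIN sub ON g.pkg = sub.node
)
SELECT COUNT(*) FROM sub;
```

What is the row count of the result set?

5

Base: (build, dist=0).
Iteration 1: edges from {build} -> (merge, dist=1), (scan, dist=1).
Iteration 2: edges from {merge,scan} -> (package, dist=2), (upload, dist=2).
Iteration 3: no outgoing edges from {package,upload}; recursion stops.
Total rows emitted: 5.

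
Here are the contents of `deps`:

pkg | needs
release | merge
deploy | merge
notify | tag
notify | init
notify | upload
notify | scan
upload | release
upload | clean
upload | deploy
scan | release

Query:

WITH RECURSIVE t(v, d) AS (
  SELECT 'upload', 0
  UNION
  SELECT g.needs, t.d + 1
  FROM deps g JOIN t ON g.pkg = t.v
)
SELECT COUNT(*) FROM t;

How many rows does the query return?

Base: (upload, d=0).
Iteration 1: edges from {upload} -> (clean, d=1), (deploy, d=1), (release, d=1).
Iteration 2: edges from {clean,deploy,release} -> (merge, d=2). [UNION drops 1 duplicate row(s)]
Iteration 3: no outgoing edges from {merge}; recursion stops.
Total rows emitted: 5.

5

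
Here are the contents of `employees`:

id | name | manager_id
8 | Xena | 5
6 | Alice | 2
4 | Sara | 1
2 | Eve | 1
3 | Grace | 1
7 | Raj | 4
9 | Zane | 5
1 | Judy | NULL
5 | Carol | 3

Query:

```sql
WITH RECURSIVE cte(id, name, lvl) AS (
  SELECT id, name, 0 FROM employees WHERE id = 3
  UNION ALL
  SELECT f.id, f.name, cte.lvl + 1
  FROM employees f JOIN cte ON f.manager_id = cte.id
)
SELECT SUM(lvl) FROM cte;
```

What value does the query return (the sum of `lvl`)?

5

Base: id=3 (Grace) at lvl 0.
Iteration 1: rows with manager_id in {3} -> Carol (id 5, lvl 1).
Iteration 2: rows with manager_id in {5} -> Xena (id 8, lvl 2), Zane (id 9, lvl 2).
Iteration 3: no rows with manager_id in {8,9}; recursion stops.
SUM(lvl) = 0 + 1 + 2 + 2 = 5.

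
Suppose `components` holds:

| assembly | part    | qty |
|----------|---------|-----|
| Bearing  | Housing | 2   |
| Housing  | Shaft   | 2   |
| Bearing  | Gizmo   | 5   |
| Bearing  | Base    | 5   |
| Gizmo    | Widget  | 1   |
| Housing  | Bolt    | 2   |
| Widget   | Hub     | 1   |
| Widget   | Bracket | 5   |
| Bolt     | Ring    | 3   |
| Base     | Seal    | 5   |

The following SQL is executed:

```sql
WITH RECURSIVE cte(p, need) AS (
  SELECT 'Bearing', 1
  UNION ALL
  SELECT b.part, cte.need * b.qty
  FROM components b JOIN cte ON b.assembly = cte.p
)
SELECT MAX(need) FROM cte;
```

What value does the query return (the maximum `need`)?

Base: (Bearing, need=1).
Iteration 1: components of {Bearing} -> Base = 1*5 = 5, Gizmo = 1*5 = 5, Housing = 1*2 = 2.
Iteration 2: components of {Base,Gizmo,Housing} -> Bolt = 2*2 = 4, Seal = 5*5 = 25, Shaft = 2*2 = 4, Widget = 5*1 = 5.
Iteration 3: components of {Bolt,Seal,Shaft,Widget} -> Bracket = 5*5 = 25, Hub = 5*1 = 5, Ring = 4*3 = 12.
Iteration 4: no further components; recursion stops.
need values: 1, 2, 5, 5, 4, 4, 5, 25, 12, 5, 25; the maximum is 25.

25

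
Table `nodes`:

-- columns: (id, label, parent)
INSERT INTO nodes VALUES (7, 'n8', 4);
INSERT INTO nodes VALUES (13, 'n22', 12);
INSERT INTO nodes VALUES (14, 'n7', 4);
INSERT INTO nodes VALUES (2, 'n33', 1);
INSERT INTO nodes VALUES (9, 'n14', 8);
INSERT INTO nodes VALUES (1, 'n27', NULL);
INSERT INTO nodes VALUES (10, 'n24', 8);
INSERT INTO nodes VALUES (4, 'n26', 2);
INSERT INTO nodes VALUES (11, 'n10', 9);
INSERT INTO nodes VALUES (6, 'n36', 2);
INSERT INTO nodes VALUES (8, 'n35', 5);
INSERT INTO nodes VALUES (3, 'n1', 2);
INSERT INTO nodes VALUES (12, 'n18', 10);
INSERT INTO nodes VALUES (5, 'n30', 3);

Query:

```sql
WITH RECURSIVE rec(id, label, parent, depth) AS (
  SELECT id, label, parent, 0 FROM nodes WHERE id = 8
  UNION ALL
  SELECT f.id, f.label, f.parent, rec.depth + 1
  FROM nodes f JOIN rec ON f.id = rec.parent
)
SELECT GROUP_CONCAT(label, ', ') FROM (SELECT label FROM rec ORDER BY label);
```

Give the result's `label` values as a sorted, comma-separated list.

n1, n27, n30, n33, n35

Base: id=8 (n35), parent=5, depth 0.
Iteration 1: join on id=5 -> n30 (id 5, parent=3, depth 1).
Iteration 2: join on id=3 -> n1 (id 3, parent=2, depth 2).
Iteration 3: join on id=2 -> n33 (id 2, parent=1, depth 3).
Iteration 4: join on id=1 -> n27 (id 1, parent=NULL, depth 4).
Iteration 5: parent is NULL; no match; recursion stops.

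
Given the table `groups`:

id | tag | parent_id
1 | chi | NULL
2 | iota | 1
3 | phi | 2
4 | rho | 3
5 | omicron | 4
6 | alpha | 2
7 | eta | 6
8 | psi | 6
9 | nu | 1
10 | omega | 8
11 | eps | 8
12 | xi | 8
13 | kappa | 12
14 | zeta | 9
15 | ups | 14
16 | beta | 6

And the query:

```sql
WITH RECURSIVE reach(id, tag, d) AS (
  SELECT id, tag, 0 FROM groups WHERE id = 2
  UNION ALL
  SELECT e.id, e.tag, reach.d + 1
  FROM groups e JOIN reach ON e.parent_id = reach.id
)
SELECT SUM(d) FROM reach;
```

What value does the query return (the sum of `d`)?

26

Base: id=2 (iota) at d 0.
Iteration 1: rows with parent_id in {2} -> phi (id 3, d 1), alpha (id 6, d 1).
Iteration 2: rows with parent_id in {3,6} -> rho (id 4, d 2), eta (id 7, d 2), psi (id 8, d 2), beta (id 16, d 2).
Iteration 3: rows with parent_id in {4,7,8,16} -> omicron (id 5, d 3), omega (id 10, d 3), eps (id 11, d 3), xi (id 12, d 3).
Iteration 4: rows with parent_id in {5,10,11,12} -> kappa (id 13, d 4).
Iteration 5: no rows with parent_id in {13}; recursion stops.
SUM(d) = 0 + 1 + 1 + 2 + 2 + 2 + 2 + 3 + 3 + 3 + 3 + 4 = 26.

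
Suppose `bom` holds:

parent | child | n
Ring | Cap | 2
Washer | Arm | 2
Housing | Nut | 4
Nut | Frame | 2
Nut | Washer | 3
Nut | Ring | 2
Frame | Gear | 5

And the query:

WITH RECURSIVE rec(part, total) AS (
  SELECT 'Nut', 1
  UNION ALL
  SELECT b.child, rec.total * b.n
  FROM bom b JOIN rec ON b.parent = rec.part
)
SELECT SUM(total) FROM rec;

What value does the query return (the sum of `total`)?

Base: (Nut, total=1).
Iteration 1: components of {Nut} -> Frame = 1*2 = 2, Ring = 1*2 = 2, Washer = 1*3 = 3.
Iteration 2: components of {Frame,Ring,Washer} -> Arm = 3*2 = 6, Cap = 2*2 = 4, Gear = 2*5 = 10.
Iteration 3: no further components; recursion stops.
SUM(total) = 1 + 2 + 2 + 3 + 10 + 4 + 6 = 28.

28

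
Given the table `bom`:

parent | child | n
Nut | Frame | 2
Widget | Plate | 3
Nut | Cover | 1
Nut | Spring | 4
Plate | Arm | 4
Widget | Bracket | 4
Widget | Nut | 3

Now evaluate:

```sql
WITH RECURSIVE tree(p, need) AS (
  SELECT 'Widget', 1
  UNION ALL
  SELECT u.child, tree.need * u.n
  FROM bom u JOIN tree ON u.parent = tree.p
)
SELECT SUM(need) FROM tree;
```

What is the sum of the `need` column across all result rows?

Base: (Widget, need=1).
Iteration 1: components of {Widget} -> Bracket = 1*4 = 4, Nut = 1*3 = 3, Plate = 1*3 = 3.
Iteration 2: components of {Bracket,Nut,Plate} -> Arm = 3*4 = 12, Cover = 3*1 = 3, Frame = 3*2 = 6, Spring = 3*4 = 12.
Iteration 3: no further components; recursion stops.
SUM(need) = 1 + 4 + 3 + 3 + 6 + 3 + 12 + 12 = 44.

44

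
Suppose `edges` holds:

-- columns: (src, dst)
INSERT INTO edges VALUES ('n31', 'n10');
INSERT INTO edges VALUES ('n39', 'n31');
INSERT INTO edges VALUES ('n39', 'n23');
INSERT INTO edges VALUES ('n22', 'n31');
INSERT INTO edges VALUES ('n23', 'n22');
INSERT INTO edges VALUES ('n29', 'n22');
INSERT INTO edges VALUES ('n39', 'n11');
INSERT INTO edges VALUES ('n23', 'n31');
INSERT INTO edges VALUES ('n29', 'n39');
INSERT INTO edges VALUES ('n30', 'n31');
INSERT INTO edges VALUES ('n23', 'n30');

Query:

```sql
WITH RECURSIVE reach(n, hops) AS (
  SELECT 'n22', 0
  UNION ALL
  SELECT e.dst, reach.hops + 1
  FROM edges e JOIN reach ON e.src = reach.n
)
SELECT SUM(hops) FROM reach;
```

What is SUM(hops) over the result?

Base: (n22, hops=0).
Iteration 1: edges from {n22} -> (n31, hops=1).
Iteration 2: edges from {n31} -> (n10, hops=2).
Iteration 3: no outgoing edges from {n10}; recursion stops.
SUM(hops) = 0 + 1 + 2 = 3.

3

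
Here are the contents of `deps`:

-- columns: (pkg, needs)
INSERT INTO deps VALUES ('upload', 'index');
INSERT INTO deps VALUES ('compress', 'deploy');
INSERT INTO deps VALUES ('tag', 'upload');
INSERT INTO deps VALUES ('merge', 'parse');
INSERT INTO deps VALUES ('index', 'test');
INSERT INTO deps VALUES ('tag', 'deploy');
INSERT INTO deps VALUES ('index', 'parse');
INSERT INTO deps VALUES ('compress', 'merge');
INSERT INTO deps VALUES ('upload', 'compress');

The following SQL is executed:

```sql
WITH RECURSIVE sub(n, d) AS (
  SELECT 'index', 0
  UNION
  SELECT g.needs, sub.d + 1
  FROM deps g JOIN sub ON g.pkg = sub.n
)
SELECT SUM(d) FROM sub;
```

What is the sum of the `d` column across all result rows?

Base: (index, d=0).
Iteration 1: edges from {index} -> (parse, d=1), (test, d=1).
Iteration 2: no outgoing edges from {parse,test}; recursion stops.
SUM(d) = 0 + 1 + 1 = 2.

2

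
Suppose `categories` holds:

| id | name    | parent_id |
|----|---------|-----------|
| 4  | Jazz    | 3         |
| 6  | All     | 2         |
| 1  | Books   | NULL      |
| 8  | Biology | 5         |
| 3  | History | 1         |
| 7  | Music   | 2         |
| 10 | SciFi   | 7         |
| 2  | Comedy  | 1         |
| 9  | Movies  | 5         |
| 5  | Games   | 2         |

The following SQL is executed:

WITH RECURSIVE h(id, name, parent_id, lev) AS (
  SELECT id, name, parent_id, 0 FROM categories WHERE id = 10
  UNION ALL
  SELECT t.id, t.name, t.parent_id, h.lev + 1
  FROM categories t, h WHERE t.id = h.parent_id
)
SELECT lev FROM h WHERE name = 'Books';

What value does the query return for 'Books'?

3

Base: id=10 (SciFi), parent_id=7, lev 0.
Iteration 1: join on id=7 -> Music (id 7, parent_id=2, lev 1).
Iteration 2: join on id=2 -> Comedy (id 2, parent_id=1, lev 2).
Iteration 3: join on id=1 -> Books (id 1, parent_id=NULL, lev 3).
Iteration 4: parent_id is NULL; no match; recursion stops.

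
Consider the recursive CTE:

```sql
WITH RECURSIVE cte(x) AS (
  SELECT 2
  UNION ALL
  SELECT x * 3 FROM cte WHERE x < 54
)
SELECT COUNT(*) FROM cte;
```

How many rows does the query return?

Base: x=2.
Iteration 1: 2 < 54 holds -> x = 2 * 3 = 6.
Iteration 2: 6 < 54 holds -> x = 6 * 3 = 18.
Iteration 3: 18 < 54 holds -> x = 18 * 3 = 54.
Iteration 4: 54 < 54 fails; recursion stops.
Total rows emitted: 4.

4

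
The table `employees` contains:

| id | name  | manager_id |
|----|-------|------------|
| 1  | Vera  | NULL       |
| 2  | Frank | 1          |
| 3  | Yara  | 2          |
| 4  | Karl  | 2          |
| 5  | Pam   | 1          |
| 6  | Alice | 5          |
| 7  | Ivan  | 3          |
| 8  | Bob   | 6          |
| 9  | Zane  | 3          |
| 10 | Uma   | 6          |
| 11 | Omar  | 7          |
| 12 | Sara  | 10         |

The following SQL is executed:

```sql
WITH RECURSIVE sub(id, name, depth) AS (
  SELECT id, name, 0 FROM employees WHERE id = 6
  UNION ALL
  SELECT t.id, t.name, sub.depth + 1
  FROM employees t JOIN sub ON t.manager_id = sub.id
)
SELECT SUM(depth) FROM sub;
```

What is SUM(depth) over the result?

Base: id=6 (Alice) at depth 0.
Iteration 1: rows with manager_id in {6} -> Bob (id 8, depth 1), Uma (id 10, depth 1).
Iteration 2: rows with manager_id in {8,10} -> Sara (id 12, depth 2).
Iteration 3: no rows with manager_id in {12}; recursion stops.
SUM(depth) = 0 + 1 + 1 + 2 = 4.

4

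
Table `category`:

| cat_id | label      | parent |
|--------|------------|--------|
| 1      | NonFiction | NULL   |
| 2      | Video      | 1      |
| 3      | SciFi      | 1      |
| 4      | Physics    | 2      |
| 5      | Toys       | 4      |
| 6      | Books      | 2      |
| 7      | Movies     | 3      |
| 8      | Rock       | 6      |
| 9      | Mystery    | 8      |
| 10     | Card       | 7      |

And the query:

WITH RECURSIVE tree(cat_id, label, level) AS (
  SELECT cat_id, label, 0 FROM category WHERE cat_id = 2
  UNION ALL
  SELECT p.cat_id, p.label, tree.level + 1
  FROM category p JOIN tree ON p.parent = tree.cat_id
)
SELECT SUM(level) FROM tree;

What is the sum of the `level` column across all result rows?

9

Base: cat_id=2 (Video) at level 0.
Iteration 1: rows with parent in {2} -> Physics (id 4, level 1), Books (id 6, level 1).
Iteration 2: rows with parent in {4,6} -> Toys (id 5, level 2), Rock (id 8, level 2).
Iteration 3: rows with parent in {5,8} -> Mystery (id 9, level 3).
Iteration 4: no rows with parent in {9}; recursion stops.
SUM(level) = 0 + 1 + 1 + 2 + 2 + 3 = 9.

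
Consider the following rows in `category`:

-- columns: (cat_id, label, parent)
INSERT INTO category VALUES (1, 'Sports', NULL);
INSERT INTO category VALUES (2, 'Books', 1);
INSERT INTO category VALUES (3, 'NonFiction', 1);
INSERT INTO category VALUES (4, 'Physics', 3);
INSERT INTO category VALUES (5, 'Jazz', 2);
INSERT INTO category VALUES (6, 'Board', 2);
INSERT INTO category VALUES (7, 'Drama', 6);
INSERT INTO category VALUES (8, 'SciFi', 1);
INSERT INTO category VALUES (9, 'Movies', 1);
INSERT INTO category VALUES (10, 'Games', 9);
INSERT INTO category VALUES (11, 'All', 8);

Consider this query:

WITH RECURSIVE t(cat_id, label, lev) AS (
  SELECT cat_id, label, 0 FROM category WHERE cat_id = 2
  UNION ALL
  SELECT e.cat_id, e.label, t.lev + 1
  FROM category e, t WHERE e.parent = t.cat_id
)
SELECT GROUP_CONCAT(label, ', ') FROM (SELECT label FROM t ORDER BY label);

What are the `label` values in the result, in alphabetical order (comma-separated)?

Base: cat_id=2 (Books) at lev 0.
Iteration 1: rows with parent in {2} -> Jazz (id 5, lev 1), Board (id 6, lev 1).
Iteration 2: rows with parent in {5,6} -> Drama (id 7, lev 2).
Iteration 3: no rows with parent in {7}; recursion stops.

Board, Books, Drama, Jazz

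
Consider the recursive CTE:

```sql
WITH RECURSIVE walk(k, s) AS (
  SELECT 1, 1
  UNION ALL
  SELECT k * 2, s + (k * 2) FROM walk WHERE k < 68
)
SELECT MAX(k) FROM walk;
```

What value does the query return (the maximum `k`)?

Base: k=1, s=1.
Iteration 1: 1 < 68 holds -> k = 1 * 2 = 2, s = 1 + 2 = 3.
Iteration 2: 2 < 68 holds -> k = 2 * 2 = 4, s = 3 + 4 = 7.
Iteration 3: 4 < 68 holds -> k = 4 * 2 = 8, s = 7 + 8 = 15.
Iteration 4: 8 < 68 holds -> k = 8 * 2 = 16, s = 15 + 16 = 31.
Iteration 5: 16 < 68 holds -> k = 16 * 2 = 32, s = 31 + 32 = 63.
Iteration 6: 32 < 68 holds -> k = 32 * 2 = 64, s = 63 + 64 = 127.
Iteration 7: 64 < 68 holds -> k = 64 * 2 = 128, s = 127 + 128 = 255.
Iteration 8: 128 < 68 fails; recursion stops.
k values: 1, 2, 4, 8, 16, 32, 64, 128; the maximum is 128.

128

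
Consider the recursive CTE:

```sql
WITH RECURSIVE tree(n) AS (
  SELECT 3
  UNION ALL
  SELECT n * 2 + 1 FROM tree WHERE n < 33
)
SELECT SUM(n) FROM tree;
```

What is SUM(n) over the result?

Base: n=3.
Iteration 1: 3 < 33 holds -> n = 3 * 2 + 1 = 7.
Iteration 2: 7 < 33 holds -> n = 7 * 2 + 1 = 15.
Iteration 3: 15 < 33 holds -> n = 15 * 2 + 1 = 31.
Iteration 4: 31 < 33 holds -> n = 31 * 2 + 1 = 63.
Iteration 5: 63 < 33 fails; recursion stops.
SUM(n) = 3 + 7 + 15 + 31 + 63 = 119.

119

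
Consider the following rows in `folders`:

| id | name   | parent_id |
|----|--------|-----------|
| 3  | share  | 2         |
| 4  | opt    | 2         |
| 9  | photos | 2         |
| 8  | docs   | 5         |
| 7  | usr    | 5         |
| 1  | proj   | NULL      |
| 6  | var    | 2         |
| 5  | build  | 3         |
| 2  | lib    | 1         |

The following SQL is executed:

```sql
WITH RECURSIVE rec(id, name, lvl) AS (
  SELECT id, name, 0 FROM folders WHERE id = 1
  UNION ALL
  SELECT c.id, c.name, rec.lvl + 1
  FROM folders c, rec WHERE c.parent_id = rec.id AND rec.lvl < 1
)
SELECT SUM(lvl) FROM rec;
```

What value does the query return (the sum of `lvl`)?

Base: id=1 (proj) at lvl 0.
Iteration 1: rows with parent_id in {1} -> lib (id 2, lvl 1).
Iteration 2: lvl < 1 fails for all current rows; recursion stops.
SUM(lvl) = 0 + 1 = 1.

1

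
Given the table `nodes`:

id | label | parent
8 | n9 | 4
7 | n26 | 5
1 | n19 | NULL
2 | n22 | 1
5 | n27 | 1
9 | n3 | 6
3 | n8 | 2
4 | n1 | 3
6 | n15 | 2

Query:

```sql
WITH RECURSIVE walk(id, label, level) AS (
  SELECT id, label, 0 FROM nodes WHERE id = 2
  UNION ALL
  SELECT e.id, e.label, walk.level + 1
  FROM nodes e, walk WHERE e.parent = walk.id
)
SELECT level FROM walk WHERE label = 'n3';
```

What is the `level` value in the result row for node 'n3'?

2

Base: id=2 (n22) at level 0.
Iteration 1: rows with parent in {2} -> n8 (id 3, level 1), n15 (id 6, level 1).
Iteration 2: rows with parent in {3,6} -> n1 (id 4, level 2), n3 (id 9, level 2).
Iteration 3: rows with parent in {4,9} -> n9 (id 8, level 3).
Iteration 4: no rows with parent in {8}; recursion stops.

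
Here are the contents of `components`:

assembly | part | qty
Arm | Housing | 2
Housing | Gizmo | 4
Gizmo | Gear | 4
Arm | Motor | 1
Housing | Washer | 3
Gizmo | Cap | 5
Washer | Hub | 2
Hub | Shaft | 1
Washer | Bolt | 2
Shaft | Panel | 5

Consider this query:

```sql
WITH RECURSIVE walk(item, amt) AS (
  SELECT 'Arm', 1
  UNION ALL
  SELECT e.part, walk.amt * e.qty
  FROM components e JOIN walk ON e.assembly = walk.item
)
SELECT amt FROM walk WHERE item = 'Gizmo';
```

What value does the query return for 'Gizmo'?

8

Base: (Arm, amt=1).
Iteration 1: components of {Arm} -> Housing = 1*2 = 2, Motor = 1*1 = 1.
Iteration 2: components of {Housing,Motor} -> Gizmo = 2*4 = 8, Washer = 2*3 = 6.
Iteration 3: components of {Gizmo,Washer} -> Bolt = 6*2 = 12, Cap = 8*5 = 40, Gear = 8*4 = 32, Hub = 6*2 = 12.
Iteration 4: components of {Bolt,Cap,Gear,Hub} -> Shaft = 12*1 = 12.
Iteration 5: components of {Shaft} -> Panel = 12*5 = 60.
Iteration 6: no further components; recursion stops.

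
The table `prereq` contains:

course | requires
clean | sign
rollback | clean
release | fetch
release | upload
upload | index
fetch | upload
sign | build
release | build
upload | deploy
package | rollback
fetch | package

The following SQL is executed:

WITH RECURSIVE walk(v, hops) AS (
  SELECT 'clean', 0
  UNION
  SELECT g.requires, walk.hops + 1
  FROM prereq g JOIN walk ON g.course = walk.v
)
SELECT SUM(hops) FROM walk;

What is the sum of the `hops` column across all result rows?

Base: (clean, hops=0).
Iteration 1: edges from {clean} -> (sign, hops=1).
Iteration 2: edges from {sign} -> (build, hops=2).
Iteration 3: no outgoing edges from {build}; recursion stops.
SUM(hops) = 0 + 1 + 2 = 3.

3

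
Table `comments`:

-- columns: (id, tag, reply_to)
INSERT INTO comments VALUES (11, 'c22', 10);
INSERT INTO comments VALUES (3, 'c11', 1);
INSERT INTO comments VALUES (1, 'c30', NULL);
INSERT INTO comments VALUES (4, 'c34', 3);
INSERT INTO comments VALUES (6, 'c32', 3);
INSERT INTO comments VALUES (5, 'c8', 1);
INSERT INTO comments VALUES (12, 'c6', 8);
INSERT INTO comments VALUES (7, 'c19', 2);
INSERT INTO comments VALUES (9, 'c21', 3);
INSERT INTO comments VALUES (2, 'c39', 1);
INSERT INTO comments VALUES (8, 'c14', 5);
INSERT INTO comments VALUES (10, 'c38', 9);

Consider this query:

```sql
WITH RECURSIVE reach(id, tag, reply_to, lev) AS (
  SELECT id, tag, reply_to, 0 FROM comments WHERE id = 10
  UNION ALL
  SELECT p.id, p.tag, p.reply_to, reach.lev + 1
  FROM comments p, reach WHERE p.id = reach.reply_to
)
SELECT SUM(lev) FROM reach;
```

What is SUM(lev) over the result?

Base: id=10 (c38), reply_to=9, lev 0.
Iteration 1: join on id=9 -> c21 (id 9, reply_to=3, lev 1).
Iteration 2: join on id=3 -> c11 (id 3, reply_to=1, lev 2).
Iteration 3: join on id=1 -> c30 (id 1, reply_to=NULL, lev 3).
Iteration 4: reply_to is NULL; no match; recursion stops.
SUM(lev) = 0 + 1 + 2 + 3 = 6.

6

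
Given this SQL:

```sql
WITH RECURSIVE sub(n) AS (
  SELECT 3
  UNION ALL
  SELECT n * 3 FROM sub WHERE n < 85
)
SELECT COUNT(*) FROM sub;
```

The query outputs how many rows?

Base: n=3.
Iteration 1: 3 < 85 holds -> n = 3 * 3 = 9.
Iteration 2: 9 < 85 holds -> n = 9 * 3 = 27.
Iteration 3: 27 < 85 holds -> n = 27 * 3 = 81.
Iteration 4: 81 < 85 holds -> n = 81 * 3 = 243.
Iteration 5: 243 < 85 fails; recursion stops.
Total rows emitted: 5.

5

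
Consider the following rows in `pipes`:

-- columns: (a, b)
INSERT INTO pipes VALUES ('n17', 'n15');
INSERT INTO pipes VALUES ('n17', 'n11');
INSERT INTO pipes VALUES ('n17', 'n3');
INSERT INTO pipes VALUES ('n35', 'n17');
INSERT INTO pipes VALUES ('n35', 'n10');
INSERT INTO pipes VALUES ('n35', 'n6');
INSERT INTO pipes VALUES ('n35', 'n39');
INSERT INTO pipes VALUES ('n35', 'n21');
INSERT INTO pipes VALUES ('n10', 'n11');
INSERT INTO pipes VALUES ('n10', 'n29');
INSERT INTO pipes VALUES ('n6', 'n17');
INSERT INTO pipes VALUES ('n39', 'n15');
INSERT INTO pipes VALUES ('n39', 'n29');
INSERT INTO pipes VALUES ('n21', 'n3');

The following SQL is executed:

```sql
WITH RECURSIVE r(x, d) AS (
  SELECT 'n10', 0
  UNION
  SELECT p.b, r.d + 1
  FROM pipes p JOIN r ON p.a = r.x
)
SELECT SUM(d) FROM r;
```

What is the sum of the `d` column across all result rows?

Base: (n10, d=0).
Iteration 1: edges from {n10} -> (n11, d=1), (n29, d=1).
Iteration 2: no outgoing edges from {n11,n29}; recursion stops.
SUM(d) = 0 + 1 + 1 = 2.

2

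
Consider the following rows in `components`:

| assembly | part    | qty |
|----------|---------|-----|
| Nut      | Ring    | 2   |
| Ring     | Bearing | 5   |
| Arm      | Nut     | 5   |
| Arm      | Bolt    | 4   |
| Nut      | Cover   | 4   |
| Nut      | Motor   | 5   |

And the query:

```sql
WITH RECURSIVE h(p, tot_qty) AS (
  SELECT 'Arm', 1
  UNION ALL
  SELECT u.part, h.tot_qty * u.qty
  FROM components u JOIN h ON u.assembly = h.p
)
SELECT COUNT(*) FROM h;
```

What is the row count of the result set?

Base: (Arm, tot_qty=1).
Iteration 1: components of {Arm} -> Bolt = 1*4 = 4, Nut = 1*5 = 5.
Iteration 2: components of {Bolt,Nut} -> Cover = 5*4 = 20, Motor = 5*5 = 25, Ring = 5*2 = 10.
Iteration 3: components of {Cover,Motor,Ring} -> Bearing = 10*5 = 50.
Iteration 4: no further components; recursion stops.
Total rows emitted: 7.

7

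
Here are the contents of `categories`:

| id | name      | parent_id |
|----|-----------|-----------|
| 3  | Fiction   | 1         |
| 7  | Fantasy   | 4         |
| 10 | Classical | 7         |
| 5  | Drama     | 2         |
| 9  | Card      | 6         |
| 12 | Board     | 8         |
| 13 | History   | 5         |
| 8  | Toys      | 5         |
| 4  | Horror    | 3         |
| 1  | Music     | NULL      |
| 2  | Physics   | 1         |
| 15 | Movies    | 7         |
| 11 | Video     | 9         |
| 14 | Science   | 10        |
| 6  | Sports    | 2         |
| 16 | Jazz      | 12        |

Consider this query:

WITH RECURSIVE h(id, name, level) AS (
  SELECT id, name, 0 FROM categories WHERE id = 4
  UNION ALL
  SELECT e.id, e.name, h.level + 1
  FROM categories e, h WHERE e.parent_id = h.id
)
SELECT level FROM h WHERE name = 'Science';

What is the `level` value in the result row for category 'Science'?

Base: id=4 (Horror) at level 0.
Iteration 1: rows with parent_id in {4} -> Fantasy (id 7, level 1).
Iteration 2: rows with parent_id in {7} -> Classical (id 10, level 2), Movies (id 15, level 2).
Iteration 3: rows with parent_id in {10,15} -> Science (id 14, level 3).
Iteration 4: no rows with parent_id in {14}; recursion stops.

3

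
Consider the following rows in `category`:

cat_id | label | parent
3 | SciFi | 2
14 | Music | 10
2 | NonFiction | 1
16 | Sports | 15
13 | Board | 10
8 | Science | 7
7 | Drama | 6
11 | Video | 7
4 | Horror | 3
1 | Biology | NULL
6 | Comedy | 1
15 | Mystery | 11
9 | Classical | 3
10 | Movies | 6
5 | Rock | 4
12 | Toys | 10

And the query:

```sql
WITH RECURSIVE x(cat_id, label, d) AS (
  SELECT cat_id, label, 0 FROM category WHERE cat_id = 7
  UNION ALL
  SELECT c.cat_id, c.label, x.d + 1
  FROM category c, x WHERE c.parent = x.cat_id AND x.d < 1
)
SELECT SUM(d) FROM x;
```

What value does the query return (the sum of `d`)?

Base: cat_id=7 (Drama) at d 0.
Iteration 1: rows with parent in {7} -> Science (id 8, d 1), Video (id 11, d 1).
Iteration 2: d < 1 fails for all current rows; recursion stops.
SUM(d) = 0 + 1 + 1 = 2.

2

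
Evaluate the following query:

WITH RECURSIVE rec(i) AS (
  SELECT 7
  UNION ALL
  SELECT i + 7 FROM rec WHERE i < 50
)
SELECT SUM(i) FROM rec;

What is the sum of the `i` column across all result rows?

252

Base: i=7.
Iteration 1: 7 < 50 holds -> i = 7 + 7 = 14.
Iteration 2: 14 < 50 holds -> i = 14 + 7 = 21.
Iteration 3: 21 < 50 holds -> i = 21 + 7 = 28.
Iteration 4: 28 < 50 holds -> i = 28 + 7 = 35.
Iteration 5: 35 < 50 holds -> i = 35 + 7 = 42.
Iteration 6: 42 < 50 holds -> i = 42 + 7 = 49.
Iteration 7: 49 < 50 holds -> i = 49 + 7 = 56.
Iteration 8: 56 < 50 fails; recursion stops.
SUM(i) = 7 + 14 + 21 + 28 + 35 + 42 + 49 + 56 = 252.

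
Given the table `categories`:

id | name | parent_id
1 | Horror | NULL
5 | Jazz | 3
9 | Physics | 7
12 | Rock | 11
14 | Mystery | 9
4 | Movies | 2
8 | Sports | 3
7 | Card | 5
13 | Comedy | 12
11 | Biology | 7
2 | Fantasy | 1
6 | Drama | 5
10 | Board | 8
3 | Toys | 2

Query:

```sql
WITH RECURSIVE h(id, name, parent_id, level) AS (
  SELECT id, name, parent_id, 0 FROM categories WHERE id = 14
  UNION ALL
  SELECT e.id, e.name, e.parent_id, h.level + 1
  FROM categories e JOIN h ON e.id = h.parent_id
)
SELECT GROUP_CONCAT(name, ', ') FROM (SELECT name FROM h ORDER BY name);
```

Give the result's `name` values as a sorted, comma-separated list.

Base: id=14 (Mystery), parent_id=9, level 0.
Iteration 1: join on id=9 -> Physics (id 9, parent_id=7, level 1).
Iteration 2: join on id=7 -> Card (id 7, parent_id=5, level 2).
Iteration 3: join on id=5 -> Jazz (id 5, parent_id=3, level 3).
Iteration 4: join on id=3 -> Toys (id 3, parent_id=2, level 4).
Iteration 5: join on id=2 -> Fantasy (id 2, parent_id=1, level 5).
Iteration 6: join on id=1 -> Horror (id 1, parent_id=NULL, level 6).
Iteration 7: parent_id is NULL; no match; recursion stops.

Card, Fantasy, Horror, Jazz, Mystery, Physics, Toys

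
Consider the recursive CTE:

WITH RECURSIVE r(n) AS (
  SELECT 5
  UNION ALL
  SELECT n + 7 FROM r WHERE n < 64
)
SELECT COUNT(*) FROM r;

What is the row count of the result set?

10

Base: n=5.
Iteration 1: 5 < 64 holds -> n = 5 + 7 = 12.
Iteration 2: 12 < 64 holds -> n = 12 + 7 = 19.
Iteration 3: 19 < 64 holds -> n = 19 + 7 = 26.
Iteration 4: 26 < 64 holds -> n = 26 + 7 = 33.
Iteration 5: 33 < 64 holds -> n = 33 + 7 = 40.
Iteration 6: 40 < 64 holds -> n = 40 + 7 = 47.
Iteration 7: 47 < 64 holds -> n = 47 + 7 = 54.
Iteration 8: 54 < 64 holds -> n = 54 + 7 = 61.
Iteration 9: 61 < 64 holds -> n = 61 + 7 = 68.
Iteration 10: 68 < 64 fails; recursion stops.
Total rows emitted: 10.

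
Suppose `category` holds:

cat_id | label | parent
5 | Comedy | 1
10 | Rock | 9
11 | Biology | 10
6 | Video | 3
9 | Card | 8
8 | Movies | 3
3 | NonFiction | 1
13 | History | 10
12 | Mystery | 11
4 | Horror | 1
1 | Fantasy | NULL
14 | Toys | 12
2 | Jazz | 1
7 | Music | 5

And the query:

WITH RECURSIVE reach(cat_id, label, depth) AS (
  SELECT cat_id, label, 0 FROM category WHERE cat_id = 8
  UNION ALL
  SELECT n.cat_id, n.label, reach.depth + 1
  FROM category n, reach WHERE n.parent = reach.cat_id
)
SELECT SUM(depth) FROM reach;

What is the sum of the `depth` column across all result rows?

Base: cat_id=8 (Movies) at depth 0.
Iteration 1: rows with parent in {8} -> Card (id 9, depth 1).
Iteration 2: rows with parent in {9} -> Rock (id 10, depth 2).
Iteration 3: rows with parent in {10} -> Biology (id 11, depth 3), History (id 13, depth 3).
Iteration 4: rows with parent in {11,13} -> Mystery (id 12, depth 4).
Iteration 5: rows with parent in {12} -> Toys (id 14, depth 5).
Iteration 6: no rows with parent in {14}; recursion stops.
SUM(depth) = 0 + 1 + 2 + 3 + 3 + 4 + 5 = 18.

18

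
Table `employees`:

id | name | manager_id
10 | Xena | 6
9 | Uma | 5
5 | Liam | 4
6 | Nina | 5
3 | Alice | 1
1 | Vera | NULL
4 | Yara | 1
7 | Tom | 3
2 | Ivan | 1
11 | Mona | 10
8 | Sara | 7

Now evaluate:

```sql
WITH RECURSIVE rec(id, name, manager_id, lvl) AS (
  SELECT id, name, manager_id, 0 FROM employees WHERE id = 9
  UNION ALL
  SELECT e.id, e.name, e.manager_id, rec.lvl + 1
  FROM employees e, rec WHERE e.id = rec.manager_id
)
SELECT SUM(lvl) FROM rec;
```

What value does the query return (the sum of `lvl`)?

6

Base: id=9 (Uma), manager_id=5, lvl 0.
Iteration 1: join on id=5 -> Liam (id 5, manager_id=4, lvl 1).
Iteration 2: join on id=4 -> Yara (id 4, manager_id=1, lvl 2).
Iteration 3: join on id=1 -> Vera (id 1, manager_id=NULL, lvl 3).
Iteration 4: manager_id is NULL; no match; recursion stops.
SUM(lvl) = 0 + 1 + 2 + 3 = 6.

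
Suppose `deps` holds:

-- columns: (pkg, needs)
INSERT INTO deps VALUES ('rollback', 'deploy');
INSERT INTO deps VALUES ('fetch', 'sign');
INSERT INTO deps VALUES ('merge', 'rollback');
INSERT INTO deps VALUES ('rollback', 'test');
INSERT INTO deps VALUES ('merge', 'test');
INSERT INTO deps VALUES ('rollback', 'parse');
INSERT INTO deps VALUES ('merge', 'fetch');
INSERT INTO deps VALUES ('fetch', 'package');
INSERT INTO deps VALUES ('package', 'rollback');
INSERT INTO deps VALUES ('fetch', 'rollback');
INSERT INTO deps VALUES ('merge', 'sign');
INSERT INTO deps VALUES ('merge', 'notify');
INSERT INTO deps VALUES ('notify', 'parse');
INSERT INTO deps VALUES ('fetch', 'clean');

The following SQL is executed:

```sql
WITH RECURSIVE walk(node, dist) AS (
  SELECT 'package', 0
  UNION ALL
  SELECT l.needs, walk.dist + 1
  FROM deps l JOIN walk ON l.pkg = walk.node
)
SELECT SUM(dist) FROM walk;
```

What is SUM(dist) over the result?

Base: (package, dist=0).
Iteration 1: edges from {package} -> (rollback, dist=1).
Iteration 2: edges from {rollback} -> (deploy, dist=2), (parse, dist=2), (test, dist=2).
Iteration 3: no outgoing edges from {deploy,parse,test}; recursion stops.
SUM(dist) = 0 + 1 + 2 + 2 + 2 = 7.

7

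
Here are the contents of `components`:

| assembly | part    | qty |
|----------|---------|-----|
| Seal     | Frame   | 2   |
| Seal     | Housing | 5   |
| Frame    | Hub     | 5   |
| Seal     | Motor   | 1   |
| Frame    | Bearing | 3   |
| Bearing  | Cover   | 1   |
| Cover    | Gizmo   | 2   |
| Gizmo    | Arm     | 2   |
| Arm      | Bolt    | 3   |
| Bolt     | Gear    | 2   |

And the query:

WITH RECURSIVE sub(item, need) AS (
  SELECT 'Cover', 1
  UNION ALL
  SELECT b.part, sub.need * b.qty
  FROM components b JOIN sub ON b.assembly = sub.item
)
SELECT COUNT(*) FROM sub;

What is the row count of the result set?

Base: (Cover, need=1).
Iteration 1: components of {Cover} -> Gizmo = 1*2 = 2.
Iteration 2: components of {Gizmo} -> Arm = 2*2 = 4.
Iteration 3: components of {Arm} -> Bolt = 4*3 = 12.
Iteration 4: components of {Bolt} -> Gear = 12*2 = 24.
Iteration 5: no further components; recursion stops.
Total rows emitted: 5.

5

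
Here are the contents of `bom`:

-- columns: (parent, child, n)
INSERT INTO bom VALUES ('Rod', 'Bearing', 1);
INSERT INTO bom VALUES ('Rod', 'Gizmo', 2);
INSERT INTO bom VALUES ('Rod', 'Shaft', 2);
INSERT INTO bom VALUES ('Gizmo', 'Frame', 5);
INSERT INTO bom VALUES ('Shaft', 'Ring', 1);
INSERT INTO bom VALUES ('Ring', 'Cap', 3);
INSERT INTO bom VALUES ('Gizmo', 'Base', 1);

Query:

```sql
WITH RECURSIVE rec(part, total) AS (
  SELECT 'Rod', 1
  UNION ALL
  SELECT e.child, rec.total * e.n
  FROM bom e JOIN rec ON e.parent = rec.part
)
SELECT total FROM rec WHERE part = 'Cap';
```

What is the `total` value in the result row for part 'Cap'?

Base: (Rod, total=1).
Iteration 1: components of {Rod} -> Bearing = 1*1 = 1, Gizmo = 1*2 = 2, Shaft = 1*2 = 2.
Iteration 2: components of {Bearing,Gizmo,Shaft} -> Base = 2*1 = 2, Frame = 2*5 = 10, Ring = 2*1 = 2.
Iteration 3: components of {Base,Frame,Ring} -> Cap = 2*3 = 6.
Iteration 4: no further components; recursion stops.

6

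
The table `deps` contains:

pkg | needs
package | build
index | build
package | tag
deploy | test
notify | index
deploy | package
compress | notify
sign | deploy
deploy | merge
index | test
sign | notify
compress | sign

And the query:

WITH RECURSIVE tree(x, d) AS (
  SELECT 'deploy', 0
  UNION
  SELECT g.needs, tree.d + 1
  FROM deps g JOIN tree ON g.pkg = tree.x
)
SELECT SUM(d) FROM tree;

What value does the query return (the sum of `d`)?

Base: (deploy, d=0).
Iteration 1: edges from {deploy} -> (merge, d=1), (package, d=1), (test, d=1).
Iteration 2: edges from {merge,package,test} -> (build, d=2), (tag, d=2).
Iteration 3: no outgoing edges from {build,tag}; recursion stops.
SUM(d) = 0 + 1 + 1 + 1 + 2 + 2 = 7.

7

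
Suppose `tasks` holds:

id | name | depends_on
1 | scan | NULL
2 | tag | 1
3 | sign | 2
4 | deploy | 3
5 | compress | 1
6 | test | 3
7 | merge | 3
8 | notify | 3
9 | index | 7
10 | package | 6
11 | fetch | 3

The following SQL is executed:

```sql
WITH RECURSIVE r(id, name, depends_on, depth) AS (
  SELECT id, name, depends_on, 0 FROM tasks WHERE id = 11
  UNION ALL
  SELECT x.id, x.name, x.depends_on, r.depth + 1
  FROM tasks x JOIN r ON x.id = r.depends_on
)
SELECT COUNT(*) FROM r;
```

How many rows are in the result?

Base: id=11 (fetch), depends_on=3, depth 0.
Iteration 1: join on id=3 -> sign (id 3, depends_on=2, depth 1).
Iteration 2: join on id=2 -> tag (id 2, depends_on=1, depth 2).
Iteration 3: join on id=1 -> scan (id 1, depends_on=NULL, depth 3).
Iteration 4: depends_on is NULL; no match; recursion stops.
Total rows emitted: 4.

4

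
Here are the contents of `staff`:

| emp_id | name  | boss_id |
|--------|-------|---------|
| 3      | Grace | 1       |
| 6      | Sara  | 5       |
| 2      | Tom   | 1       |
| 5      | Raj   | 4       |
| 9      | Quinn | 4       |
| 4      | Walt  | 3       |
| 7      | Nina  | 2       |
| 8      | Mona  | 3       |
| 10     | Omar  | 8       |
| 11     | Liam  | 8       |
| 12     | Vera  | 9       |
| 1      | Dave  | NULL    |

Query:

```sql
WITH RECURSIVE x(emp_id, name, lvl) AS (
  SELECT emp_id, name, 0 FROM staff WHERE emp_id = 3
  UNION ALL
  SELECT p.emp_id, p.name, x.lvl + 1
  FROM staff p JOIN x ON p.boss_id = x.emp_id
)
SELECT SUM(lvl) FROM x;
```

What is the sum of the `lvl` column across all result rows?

Base: emp_id=3 (Grace) at lvl 0.
Iteration 1: rows with boss_id in {3} -> Walt (id 4, lvl 1), Mona (id 8, lvl 1).
Iteration 2: rows with boss_id in {4,8} -> Raj (id 5, lvl 2), Quinn (id 9, lvl 2), Omar (id 10, lvl 2), Liam (id 11, lvl 2).
Iteration 3: rows with boss_id in {5,9,10,11} -> Sara (id 6, lvl 3), Vera (id 12, lvl 3).
Iteration 4: no rows with boss_id in {6,12}; recursion stops.
SUM(lvl) = 0 + 1 + 1 + 2 + 2 + 2 + 2 + 3 + 3 = 16.

16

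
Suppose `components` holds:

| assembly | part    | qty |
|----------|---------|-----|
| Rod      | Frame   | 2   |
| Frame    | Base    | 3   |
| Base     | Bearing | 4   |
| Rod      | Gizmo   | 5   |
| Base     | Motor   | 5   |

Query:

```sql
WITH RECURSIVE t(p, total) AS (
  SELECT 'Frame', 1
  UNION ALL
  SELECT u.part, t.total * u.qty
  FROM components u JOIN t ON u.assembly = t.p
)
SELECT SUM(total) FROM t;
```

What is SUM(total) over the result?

31

Base: (Frame, total=1).
Iteration 1: components of {Frame} -> Base = 1*3 = 3.
Iteration 2: components of {Base} -> Bearing = 3*4 = 12, Motor = 3*5 = 15.
Iteration 3: no further components; recursion stops.
SUM(total) = 1 + 3 + 15 + 12 = 31.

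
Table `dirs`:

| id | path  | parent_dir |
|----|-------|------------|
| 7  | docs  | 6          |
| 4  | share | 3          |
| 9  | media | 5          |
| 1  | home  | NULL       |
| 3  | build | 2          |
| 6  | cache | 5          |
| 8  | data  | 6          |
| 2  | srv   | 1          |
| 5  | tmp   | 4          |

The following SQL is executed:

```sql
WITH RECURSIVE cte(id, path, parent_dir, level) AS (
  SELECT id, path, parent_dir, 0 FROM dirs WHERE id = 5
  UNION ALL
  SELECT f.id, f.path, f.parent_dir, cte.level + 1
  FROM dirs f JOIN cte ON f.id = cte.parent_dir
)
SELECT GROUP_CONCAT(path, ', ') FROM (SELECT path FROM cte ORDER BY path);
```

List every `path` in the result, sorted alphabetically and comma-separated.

build, home, share, srv, tmp

Base: id=5 (tmp), parent_dir=4, level 0.
Iteration 1: join on id=4 -> share (id 4, parent_dir=3, level 1).
Iteration 2: join on id=3 -> build (id 3, parent_dir=2, level 2).
Iteration 3: join on id=2 -> srv (id 2, parent_dir=1, level 3).
Iteration 4: join on id=1 -> home (id 1, parent_dir=NULL, level 4).
Iteration 5: parent_dir is NULL; no match; recursion stops.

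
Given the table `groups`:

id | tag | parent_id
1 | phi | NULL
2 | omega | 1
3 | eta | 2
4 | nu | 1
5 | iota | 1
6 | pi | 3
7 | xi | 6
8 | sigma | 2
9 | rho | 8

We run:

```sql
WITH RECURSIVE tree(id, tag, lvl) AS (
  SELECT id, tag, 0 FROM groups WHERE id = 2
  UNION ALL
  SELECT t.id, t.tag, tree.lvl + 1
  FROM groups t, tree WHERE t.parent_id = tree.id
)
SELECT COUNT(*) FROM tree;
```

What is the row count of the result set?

6

Base: id=2 (omega) at lvl 0.
Iteration 1: rows with parent_id in {2} -> eta (id 3, lvl 1), sigma (id 8, lvl 1).
Iteration 2: rows with parent_id in {3,8} -> pi (id 6, lvl 2), rho (id 9, lvl 2).
Iteration 3: rows with parent_id in {6,9} -> xi (id 7, lvl 3).
Iteration 4: no rows with parent_id in {7}; recursion stops.
Total rows emitted: 6.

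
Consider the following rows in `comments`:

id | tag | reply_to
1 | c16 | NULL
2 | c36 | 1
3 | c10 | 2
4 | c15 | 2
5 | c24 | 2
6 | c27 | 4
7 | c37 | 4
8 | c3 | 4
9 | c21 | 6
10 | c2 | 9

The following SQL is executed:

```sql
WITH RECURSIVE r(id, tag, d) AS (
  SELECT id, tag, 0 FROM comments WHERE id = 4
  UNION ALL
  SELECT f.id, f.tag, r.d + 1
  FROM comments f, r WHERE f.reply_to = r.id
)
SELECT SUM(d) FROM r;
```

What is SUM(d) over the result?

Base: id=4 (c15) at d 0.
Iteration 1: rows with reply_to in {4} -> c27 (id 6, d 1), c37 (id 7, d 1), c3 (id 8, d 1).
Iteration 2: rows with reply_to in {6,7,8} -> c21 (id 9, d 2).
Iteration 3: rows with reply_to in {9} -> c2 (id 10, d 3).
Iteration 4: no rows with reply_to in {10}; recursion stops.
SUM(d) = 0 + 1 + 1 + 1 + 2 + 3 = 8.

8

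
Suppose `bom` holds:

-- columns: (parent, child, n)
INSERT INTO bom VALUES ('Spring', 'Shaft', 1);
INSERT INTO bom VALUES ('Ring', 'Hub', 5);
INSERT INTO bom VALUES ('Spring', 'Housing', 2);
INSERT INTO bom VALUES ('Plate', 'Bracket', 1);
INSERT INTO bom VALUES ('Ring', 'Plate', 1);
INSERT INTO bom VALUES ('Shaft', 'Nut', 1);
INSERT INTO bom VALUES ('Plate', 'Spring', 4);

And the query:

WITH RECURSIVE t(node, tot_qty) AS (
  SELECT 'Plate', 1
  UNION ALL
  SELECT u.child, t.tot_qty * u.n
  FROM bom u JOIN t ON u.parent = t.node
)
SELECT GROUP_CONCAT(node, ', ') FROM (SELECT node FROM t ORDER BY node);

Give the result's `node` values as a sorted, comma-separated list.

Base: (Plate, tot_qty=1).
Iteration 1: components of {Plate} -> Bracket = 1*1 = 1, Spring = 1*4 = 4.
Iteration 2: components of {Bracket,Spring} -> Housing = 4*2 = 8, Shaft = 4*1 = 4.
Iteration 3: components of {Housing,Shaft} -> Nut = 4*1 = 4.
Iteration 4: no further components; recursion stops.

Bracket, Housing, Nut, Plate, Shaft, Spring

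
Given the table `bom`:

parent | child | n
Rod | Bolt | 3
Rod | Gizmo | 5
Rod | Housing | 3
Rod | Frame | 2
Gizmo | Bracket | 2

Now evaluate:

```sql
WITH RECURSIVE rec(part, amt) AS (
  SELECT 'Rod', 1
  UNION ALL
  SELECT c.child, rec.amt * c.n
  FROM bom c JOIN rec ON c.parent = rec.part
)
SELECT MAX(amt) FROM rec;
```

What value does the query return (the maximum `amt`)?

Base: (Rod, amt=1).
Iteration 1: components of {Rod} -> Bolt = 1*3 = 3, Frame = 1*2 = 2, Gizmo = 1*5 = 5, Housing = 1*3 = 3.
Iteration 2: components of {Bolt,Frame,Gizmo,Housing} -> Bracket = 5*2 = 10.
Iteration 3: no further components; recursion stops.
amt values: 1, 3, 5, 3, 2, 10; the maximum is 10.

10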